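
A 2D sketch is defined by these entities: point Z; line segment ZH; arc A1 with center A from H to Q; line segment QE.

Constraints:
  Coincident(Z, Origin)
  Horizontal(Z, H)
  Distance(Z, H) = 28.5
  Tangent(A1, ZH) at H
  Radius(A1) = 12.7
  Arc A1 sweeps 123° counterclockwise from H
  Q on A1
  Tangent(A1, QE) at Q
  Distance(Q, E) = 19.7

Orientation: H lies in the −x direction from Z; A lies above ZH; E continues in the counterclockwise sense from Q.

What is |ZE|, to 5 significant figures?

46.073

On A1, H sits at bearing -90° from A; a 123° counterclockwise sweep puts Q at bearing 33°, so Q = A + 12.7·(cos 33°, sin 33°) = (-17.849, 19.617). Tangency of A1 to QE means the radius AQ is perpendicular to QE, so QE runs along (−sin 33°, cos 33°); with |QE| = 19.7, E = (-28.578, 36.139). Then |ZE| = |E − Z| = 46.073.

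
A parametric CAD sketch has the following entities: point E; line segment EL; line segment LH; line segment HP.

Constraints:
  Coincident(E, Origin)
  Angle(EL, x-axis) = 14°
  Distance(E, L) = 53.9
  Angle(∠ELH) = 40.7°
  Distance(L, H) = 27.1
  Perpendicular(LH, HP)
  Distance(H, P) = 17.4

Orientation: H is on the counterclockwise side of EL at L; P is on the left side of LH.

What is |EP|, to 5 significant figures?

22.459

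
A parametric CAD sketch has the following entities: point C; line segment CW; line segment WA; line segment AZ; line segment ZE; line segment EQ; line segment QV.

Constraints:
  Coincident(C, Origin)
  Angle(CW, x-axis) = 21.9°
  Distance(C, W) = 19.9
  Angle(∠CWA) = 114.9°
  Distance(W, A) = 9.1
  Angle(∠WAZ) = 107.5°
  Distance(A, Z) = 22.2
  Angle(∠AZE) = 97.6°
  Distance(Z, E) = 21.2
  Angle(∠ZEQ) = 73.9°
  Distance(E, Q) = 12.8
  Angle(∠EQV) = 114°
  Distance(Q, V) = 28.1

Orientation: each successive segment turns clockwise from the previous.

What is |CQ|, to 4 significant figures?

3.001

∠AZE = 97.6° gives ZE at 161.9° from the x-axis; with |ZE| = 21.2, E = (-4.681, -12.22). ∠ZEQ = 73.9° gives EQ at 55.80° from the x-axis; with |EQ| = 12.8, Q = (2.514, -1.638). Then |CQ| = |Q − C| = 3.001.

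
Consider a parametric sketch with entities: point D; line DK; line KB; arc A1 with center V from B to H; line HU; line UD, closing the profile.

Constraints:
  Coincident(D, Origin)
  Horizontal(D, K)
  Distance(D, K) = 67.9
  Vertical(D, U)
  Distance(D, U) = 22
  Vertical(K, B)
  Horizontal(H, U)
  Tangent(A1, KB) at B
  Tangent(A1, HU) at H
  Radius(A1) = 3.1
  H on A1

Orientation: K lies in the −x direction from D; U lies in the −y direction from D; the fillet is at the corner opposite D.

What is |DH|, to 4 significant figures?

68.43

D is at the origin; DK is horizontal with |DK| = 67.9 and K on the −x side, so K = (-67.90, 0.000). DU is vertical with |DU| = 22.0 and U on the −y side, so U = (0.000, -22.00). The virtual corner opposite D is at (-67.90, -22.00). The tangent condition forces VB to be normal to KB and the tangent condition forces VH to be normal to HU, with radius 3.1, so the center V sits 3.1 in from both sides at V = (-64.80, -18.90). That places the tangent points at B = (-67.90, -18.90) on KB and H = (-64.80, -22.00) on HU. Then |DH| = |H − D| = 68.43.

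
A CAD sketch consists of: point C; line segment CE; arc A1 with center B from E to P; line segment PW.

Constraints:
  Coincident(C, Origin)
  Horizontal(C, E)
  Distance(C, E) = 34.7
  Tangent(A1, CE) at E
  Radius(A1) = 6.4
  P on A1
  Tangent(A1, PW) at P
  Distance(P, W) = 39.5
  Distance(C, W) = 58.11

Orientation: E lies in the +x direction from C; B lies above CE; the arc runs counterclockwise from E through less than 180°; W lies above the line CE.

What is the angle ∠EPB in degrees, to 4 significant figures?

40.59°

Checks: |BP| = 6.400 ✓; ∠(BP, PW) = 90.00° ✓; |PW| = 39.50 ✓; |CW| = 58.11 ✓.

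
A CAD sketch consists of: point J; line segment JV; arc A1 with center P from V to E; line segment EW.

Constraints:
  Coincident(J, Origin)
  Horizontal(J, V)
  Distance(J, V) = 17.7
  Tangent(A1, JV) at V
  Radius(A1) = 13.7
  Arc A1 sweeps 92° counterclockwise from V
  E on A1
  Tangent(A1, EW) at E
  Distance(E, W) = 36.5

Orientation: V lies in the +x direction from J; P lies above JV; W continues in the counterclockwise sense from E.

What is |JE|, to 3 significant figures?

34.4

J is at the origin; J and V share the same y with |JV| = 17.7 and V on the +x side, so V = (17.7, 0.00). The tangent condition forces PV to be normal to JV, so P = V + (0, 13.7) = (17.7, 13.7). On A1, V sits at bearing -90° from P; a 92° counterclockwise sweep puts E at bearing 2°, so E = P + 13.7·(cos 2°, sin 2°) = (31.4, 14.2). Then |JE| = |E − J| = 34.4.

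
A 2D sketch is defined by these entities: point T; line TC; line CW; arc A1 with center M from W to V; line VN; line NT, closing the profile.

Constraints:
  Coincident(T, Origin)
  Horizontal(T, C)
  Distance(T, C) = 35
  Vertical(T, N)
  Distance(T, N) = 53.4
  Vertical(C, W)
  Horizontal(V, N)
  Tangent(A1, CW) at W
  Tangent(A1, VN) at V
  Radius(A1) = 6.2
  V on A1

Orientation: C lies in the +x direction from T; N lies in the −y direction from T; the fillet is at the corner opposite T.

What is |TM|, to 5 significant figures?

55.293

TN is vertical with |TN| = 53.4 and N on the −y side, so N = (0.0000, -53.400). The virtual corner opposite T is at (35.000, -53.400). Since A1 is tangent to CW there, MW ⟂ CW and tangency of A1 to VN means the radius MV is perpendicular to VN, with radius 6.2, so the center M sits 6.2 in from both sides at M = (28.800, -47.200). Then |TM| = |M − T| = 55.293.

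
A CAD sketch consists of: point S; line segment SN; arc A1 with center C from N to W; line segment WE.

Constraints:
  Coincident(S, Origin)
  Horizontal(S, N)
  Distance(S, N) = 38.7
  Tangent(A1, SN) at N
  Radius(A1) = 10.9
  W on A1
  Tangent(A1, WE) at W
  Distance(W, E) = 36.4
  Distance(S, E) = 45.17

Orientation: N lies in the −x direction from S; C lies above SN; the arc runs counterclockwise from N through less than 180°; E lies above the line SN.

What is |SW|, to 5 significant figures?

29.324

S is at the origin; S and N share the same y with |SN| = 38.7 and N on the −x side, so N = (-38.700, 0.0000). Since A1 is tangent to SN there, CN ⟂ SN, so C = N + (0, 10.9) = (-38.700, 10.900). Since CW ⟂ WE (tangency), |CE| = √(10.9² + 36.4²) = 37.997 regardless of where W sits on A1. So E lies on both circle(S, 45.17) and circle(C, 37.997); the above-SN intersection is E = (-16.781, 41.937). W is the foot of the tangent from E: W = (-28.367, 7.4305).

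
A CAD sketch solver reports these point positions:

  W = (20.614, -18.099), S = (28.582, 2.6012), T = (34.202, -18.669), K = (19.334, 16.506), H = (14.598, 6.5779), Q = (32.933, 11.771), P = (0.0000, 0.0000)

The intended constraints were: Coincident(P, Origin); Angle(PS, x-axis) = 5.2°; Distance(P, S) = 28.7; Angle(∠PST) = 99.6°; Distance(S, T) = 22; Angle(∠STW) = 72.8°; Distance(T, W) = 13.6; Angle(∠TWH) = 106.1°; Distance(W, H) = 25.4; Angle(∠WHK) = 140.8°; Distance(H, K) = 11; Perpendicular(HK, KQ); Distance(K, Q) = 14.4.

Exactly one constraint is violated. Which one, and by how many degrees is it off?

Perpendicular(HK, KQ) — off by 6.31°.

P = (0.00, 0.00) ✓; PS at 5.200° ✓; |PS| = 28.70 ✓; ∠PST = 99.60° ✓; |ST| = 22.00 ✓; ∠STW = 72.80° ✓; |TW| = 13.60 ✓; ∠TWH = 106.1° ✓; |WH| = 25.40 ✓; ∠WHK = 140.8° ✓; |HK| = 11.00 ✓; ∠(HK, KQ) = 83.69° ✗; |KQ| = 14.40 ✓.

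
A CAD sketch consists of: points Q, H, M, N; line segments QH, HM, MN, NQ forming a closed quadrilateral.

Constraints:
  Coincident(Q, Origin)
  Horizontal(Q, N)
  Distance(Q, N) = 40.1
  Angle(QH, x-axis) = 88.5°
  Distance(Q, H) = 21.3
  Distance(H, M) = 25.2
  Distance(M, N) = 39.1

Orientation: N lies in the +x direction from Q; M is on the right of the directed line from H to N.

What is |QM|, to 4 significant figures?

4.078

Q is at the origin; QN is horizontal with |QN| = 40.1 and N in +x, so N = (40.1, 0). QH runs at 88.5° with |QH| = 21.3, so H = (0.5576, 21.29). M is determined by |HM| = 25.2 and |MN| = 39.1 together: it lies at the intersection of circle(H, 25.2) and circle(N, 39.1). With |HN| = 44.91, the foot of the radical line on HN is 12.50 from H and the perpendicular offset is √(25.2² − 12.50²) = 21.88. Taking the right-of-HN solution: M = (1.195, -3.899).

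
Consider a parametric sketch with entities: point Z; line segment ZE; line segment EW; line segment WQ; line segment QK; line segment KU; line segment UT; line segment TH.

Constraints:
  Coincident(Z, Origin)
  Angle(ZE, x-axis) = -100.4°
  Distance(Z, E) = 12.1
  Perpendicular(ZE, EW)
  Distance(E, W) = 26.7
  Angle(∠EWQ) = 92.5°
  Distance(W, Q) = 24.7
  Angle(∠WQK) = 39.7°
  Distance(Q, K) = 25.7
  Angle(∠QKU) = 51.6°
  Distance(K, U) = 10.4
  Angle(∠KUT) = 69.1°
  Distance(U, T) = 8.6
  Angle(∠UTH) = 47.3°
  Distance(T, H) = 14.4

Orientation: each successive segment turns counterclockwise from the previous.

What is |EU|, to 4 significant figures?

21.47

Z is at the origin; ZE runs at -100.4° with length 12.1, so E = (-2.184, -11.90). ZE is perpendicular to EW, so EW runs at -10.40°; with |EW| = 26.7, W = (24.08, -16.72). ∠EWQ = 92.5° gives WQ at 77.10° from the x-axis; with |WQ| = 24.7, Q = (29.59, 7.356). ∠WQK = 39.7° gives QK at -142.6° from the x-axis; with |QK| = 25.7, K = (9.175, -8.254). ∠QKU = 51.6° gives KU at -14.20° from the x-axis; with |KU| = 10.4, U = (19.26, -10.81). Then |EU| = |U − E| = 21.47.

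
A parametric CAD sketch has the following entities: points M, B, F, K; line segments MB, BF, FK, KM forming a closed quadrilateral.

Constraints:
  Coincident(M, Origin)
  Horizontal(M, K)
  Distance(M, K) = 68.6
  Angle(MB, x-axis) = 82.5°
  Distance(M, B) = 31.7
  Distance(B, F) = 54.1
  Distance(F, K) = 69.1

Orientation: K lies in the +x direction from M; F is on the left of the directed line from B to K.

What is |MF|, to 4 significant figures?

80.09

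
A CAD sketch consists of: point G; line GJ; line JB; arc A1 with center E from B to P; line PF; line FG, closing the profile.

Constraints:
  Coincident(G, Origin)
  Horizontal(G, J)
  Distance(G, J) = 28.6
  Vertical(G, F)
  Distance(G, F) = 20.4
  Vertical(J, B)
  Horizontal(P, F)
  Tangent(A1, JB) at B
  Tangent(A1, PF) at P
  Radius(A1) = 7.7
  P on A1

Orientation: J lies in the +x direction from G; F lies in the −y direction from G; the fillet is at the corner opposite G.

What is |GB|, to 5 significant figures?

31.293

The virtual corner opposite G is at (28.600, -20.400). A1 meets JB tangentially, so EB is at right angles to JB and tangency of A1 to PF means the radius EP is perpendicular to PF, with radius 7.7, so the center E sits 7.7 in from both sides at E = (20.900, -12.700). That places the tangent points at B = (28.600, -12.700) on JB and P = (20.900, -20.400) on PF. Then |GB| = |B − G| = 31.293.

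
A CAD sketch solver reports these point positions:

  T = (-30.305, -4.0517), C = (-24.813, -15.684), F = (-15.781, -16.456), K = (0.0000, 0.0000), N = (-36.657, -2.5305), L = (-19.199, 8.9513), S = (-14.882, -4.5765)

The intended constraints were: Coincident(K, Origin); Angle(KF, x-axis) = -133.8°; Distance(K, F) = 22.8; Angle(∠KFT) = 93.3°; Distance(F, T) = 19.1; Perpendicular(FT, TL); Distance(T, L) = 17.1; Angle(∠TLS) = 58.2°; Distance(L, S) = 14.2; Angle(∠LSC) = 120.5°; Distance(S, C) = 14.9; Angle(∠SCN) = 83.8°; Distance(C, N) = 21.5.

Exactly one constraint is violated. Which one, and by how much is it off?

Distance(C, N) = 21.5 — off by 3.80.

K = (0.00, 0.00) ✓; KF at -133.8° ✓; |KF| = 22.80 ✓; ∠KFT = 93.30° ✓; |FT| = 19.10 ✓; ∠(FT, TL) = 90.00° ✓; |TL| = 17.10 ✓; ∠TLS = 58.20° ✓; |LS| = 14.20 ✓; ∠LSC = 120.5° ✓; |SC| = 14.90 ✓; ∠SCN = 83.80° ✓; |CN| = 17.70 ✗.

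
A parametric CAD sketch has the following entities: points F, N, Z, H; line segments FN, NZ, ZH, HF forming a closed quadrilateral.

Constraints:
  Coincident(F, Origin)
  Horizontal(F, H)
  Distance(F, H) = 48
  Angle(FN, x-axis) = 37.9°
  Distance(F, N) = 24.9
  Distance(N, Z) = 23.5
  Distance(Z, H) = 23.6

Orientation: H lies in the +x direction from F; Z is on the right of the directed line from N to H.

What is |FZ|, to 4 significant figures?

26.66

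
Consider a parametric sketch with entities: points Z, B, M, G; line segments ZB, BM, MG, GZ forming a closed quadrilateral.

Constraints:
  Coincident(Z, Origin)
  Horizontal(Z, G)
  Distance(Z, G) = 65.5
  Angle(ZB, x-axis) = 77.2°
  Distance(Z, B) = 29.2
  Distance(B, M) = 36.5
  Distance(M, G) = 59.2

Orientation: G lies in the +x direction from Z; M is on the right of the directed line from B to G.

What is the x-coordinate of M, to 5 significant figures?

6.8463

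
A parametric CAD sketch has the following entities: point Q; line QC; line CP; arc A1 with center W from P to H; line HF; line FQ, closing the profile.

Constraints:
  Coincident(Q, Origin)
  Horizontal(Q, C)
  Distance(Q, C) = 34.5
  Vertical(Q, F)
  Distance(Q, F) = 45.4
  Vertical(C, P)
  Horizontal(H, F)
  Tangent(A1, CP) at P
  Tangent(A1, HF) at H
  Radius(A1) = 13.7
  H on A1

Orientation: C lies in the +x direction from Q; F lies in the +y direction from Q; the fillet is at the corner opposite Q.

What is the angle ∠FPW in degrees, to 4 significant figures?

21.66°

The virtual corner opposite Q is at (34.50, 45.40). A1 meets CP tangentially, so WP is at right angles to CP and A1 meets HF tangentially, so WH is at right angles to HF, with radius 13.7, so the center W sits 13.7 in from both sides at W = (20.80, 31.70). That places the tangent points at P = (34.50, 31.70) on CP and H = (20.80, 45.40) on HF. Then cos ∠FPW = PF·PW / (|PF||PW|), giving 21.66°.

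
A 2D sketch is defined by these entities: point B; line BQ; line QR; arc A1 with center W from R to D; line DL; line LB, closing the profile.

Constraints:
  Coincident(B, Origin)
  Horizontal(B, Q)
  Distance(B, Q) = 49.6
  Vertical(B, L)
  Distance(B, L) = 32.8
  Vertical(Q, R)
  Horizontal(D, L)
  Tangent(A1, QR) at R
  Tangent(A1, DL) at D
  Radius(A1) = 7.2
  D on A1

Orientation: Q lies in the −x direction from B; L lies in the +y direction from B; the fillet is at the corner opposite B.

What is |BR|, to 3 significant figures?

55.8

B is at the origin; B and Q share the same y with |BQ| = 49.6 and Q on the −x side, so Q = (-49.6, 0.00). B and L share the same x with |BL| = 32.8 and L on the +y side, so L = (0.00, 32.8). The virtual corner opposite B is at (-49.6, 32.8). Tangency of A1 to QR means the radius WR is perpendicular to QR and tangency of A1 to DL means the radius WD is perpendicular to DL, with radius 7.2, so the center W sits 7.2 in from both sides at W = (-42.4, 25.6). That places the tangent points at R = (-49.6, 25.6) on QR and D = (-42.4, 32.8) on DL. Then |BR| = |R − B| = 55.8.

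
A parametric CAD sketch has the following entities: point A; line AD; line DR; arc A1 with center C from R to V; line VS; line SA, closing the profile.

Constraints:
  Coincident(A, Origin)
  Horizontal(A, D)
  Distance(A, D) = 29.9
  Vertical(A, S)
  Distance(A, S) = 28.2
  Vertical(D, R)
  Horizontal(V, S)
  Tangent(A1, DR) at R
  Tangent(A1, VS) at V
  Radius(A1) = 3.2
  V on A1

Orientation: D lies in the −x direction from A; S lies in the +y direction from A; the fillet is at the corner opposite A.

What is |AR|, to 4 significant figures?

38.97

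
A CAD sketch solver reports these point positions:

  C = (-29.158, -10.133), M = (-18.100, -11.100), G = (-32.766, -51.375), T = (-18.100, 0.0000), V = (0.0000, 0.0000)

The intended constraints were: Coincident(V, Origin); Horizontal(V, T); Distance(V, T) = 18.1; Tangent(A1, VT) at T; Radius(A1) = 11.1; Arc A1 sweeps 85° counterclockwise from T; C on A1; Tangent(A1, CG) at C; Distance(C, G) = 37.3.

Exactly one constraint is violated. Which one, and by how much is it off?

Distance(C, G) = 37.3 — off by 4.10.

V = (0.00, 0.00) ✓; V.y = 0.00, T.y = 0.00 ✓; |VT| = 18.10 ✓; ∠(MT, TV) = 90.00° ✓; |MT| = 11.10 ✓; bearing(M→C) − bearing(M→T) = 85.00° ✓; |MC| = 11.10 ✓; ∠(MC, CG) = 90.00° ✓; |CG| = 41.40 ✗.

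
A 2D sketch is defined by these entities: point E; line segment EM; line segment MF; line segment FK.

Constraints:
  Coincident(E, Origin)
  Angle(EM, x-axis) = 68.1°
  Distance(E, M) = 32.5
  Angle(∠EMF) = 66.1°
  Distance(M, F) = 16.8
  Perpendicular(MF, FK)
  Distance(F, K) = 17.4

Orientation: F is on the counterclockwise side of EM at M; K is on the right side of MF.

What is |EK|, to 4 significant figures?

47.25

E is at the origin; EM runs at 68.1° with length 32.5, so M = 32.5·(cos 68.1°, sin 68.1°) = (12.12, 30.15). ∠EMF = 66.1°, so MF runs at 68.1° + (180° − 66.1°) = 182.0° from the x-axis; with |MF| = 16.8, F = M + 16.8·(cos 182.0°, sin 182.0°) = (-4.668, 29.57). MF ⟂ FK; with |FK| = 17.4 on the right of MF, K = F + 17.4·(-0.03490, 0.9994) = (-5.275, 46.96). Then |EK| = |K − E| = 47.25.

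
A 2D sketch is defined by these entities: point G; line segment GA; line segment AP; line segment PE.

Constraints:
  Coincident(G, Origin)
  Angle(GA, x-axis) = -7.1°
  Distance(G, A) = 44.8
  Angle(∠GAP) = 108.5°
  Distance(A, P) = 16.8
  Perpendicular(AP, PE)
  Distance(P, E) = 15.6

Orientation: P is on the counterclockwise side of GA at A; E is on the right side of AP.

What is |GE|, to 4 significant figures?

65.85

∠GAP = 108.5°, so AP runs at -7.1° + (180° − 108.5°) = 64.40° from the x-axis; with |AP| = 16.8, P = A + 16.8·(cos 64.40°, sin 64.40°) = (51.72, 9.613). The perpendicularity gives PE at right angles to AP; with |PE| = 15.6 on the right of AP, E = P + 15.6·(0.9018, -0.4321) = (65.78, 2.873). Then |GE| = |E − G| = 65.85.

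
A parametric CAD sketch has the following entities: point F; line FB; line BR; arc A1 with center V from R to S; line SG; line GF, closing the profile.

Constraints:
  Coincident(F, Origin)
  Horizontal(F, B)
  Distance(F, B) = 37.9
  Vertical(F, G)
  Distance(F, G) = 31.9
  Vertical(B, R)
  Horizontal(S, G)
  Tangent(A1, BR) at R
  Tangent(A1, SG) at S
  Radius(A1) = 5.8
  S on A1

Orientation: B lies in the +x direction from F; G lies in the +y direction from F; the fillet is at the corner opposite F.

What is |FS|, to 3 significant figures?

45.3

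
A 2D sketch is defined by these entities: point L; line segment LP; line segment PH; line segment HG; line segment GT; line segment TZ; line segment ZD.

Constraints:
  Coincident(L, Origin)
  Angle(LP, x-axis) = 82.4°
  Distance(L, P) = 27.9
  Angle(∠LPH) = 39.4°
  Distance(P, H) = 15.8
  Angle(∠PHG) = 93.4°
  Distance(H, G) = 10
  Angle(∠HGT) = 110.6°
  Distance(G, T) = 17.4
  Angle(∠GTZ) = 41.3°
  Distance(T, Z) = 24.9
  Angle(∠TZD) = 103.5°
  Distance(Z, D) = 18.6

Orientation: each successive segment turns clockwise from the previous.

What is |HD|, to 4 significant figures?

13.49

∠GTZ = 41.3° gives TZ at 7.100° from the x-axis; with |TZ| = 24.9, Z = (14.16, 21.32). ∠TZD = 103.5° gives ZD at -69.40° from the x-axis; with |ZD| = 18.6, D = (20.71, 3.910). Then |HD| = |D − H| = 13.49.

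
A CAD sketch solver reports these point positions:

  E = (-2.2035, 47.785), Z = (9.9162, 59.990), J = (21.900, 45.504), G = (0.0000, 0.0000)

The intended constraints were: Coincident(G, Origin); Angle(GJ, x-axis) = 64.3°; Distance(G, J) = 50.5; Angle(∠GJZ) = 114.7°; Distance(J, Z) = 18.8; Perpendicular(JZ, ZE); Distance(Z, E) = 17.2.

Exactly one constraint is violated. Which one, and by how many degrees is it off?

Perpendicular(JZ, ZE) — off by 5.60°.

G = (0.00, 0.00) ✓; GJ at 64.30° ✓; |GJ| = 50.50 ✓; ∠GJZ = 114.7° ✓; |JZ| = 18.80 ✓; ∠(JZ, ZE) = 95.60° ✗; |ZE| = 17.20 ✓.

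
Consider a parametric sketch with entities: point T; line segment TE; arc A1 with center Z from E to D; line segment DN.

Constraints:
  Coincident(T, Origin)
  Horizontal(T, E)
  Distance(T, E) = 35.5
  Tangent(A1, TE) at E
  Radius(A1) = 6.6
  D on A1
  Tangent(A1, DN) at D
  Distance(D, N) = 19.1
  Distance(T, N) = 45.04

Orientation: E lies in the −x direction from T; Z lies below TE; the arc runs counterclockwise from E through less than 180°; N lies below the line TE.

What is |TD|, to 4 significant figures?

42.67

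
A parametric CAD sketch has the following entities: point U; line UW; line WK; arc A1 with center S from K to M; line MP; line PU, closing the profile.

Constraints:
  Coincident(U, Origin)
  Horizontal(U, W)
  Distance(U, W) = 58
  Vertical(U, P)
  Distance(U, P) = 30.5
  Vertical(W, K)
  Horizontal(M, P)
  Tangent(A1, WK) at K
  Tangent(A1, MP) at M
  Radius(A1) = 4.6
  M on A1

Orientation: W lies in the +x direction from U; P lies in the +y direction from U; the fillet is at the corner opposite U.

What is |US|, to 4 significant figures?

59.35

U is at the origin; U and W share the same y with |UW| = 58.0 and W on the +x side, so W = (58.00, 0.000). UP is vertical with |UP| = 30.5 and P on the +y side, so P = (0.000, 30.50). The virtual corner opposite U is at (58.00, 30.50). A1 meets WK tangentially, so SK is at right angles to WK and A1 meets MP tangentially, so SM is at right angles to MP, with radius 4.6, so the center S sits 4.6 in from both sides at S = (53.40, 25.90). Then |US| = |S − U| = 59.35.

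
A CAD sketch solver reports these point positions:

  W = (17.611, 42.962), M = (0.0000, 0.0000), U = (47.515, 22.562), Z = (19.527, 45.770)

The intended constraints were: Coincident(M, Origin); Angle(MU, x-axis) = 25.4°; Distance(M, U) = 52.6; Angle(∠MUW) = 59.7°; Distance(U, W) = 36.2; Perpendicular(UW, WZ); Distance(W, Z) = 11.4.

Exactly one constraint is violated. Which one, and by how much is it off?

Distance(W, Z) = 11.4 — off by 8.00.

M = (0.00, 0.00) ✓; MU at 25.40° ✓; |MU| = 52.60 ✓; ∠MUW = 59.70° ✓; |UW| = 36.20 ✓; ∠(UW, WZ) = 90.01° ✓; |WZ| = 3.399 ✗.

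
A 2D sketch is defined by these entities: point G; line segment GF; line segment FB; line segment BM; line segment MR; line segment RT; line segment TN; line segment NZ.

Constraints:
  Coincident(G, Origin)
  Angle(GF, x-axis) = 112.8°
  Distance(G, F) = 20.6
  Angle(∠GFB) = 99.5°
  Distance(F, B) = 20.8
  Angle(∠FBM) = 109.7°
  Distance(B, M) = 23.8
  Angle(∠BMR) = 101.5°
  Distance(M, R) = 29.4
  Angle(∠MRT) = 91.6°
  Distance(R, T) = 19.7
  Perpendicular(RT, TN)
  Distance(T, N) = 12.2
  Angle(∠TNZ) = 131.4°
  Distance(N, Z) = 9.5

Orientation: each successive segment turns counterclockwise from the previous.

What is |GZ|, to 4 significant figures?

16.13

The perpendicularity gives TN at right angles to RT, so TN runs at 160.5°; with |TN| = 12.2, N = (-7.825, 4.160). ∠TNZ = 131.4° gives NZ at -150.9° from the x-axis; with |NZ| = 9.5, Z = (-16.13, -0.4603). Then |GZ| = |Z − G| = 16.13.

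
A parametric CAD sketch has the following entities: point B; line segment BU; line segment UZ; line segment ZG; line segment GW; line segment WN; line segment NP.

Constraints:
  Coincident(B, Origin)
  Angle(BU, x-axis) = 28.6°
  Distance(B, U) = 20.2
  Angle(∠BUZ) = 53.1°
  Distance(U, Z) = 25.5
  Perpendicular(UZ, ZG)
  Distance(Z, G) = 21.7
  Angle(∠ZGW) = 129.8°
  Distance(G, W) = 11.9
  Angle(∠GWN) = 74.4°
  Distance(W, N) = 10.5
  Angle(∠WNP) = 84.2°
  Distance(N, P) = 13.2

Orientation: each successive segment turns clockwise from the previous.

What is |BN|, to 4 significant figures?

3.587

∠ZGW = 129.8° gives GW at 121.5° from the x-axis; with |GW| = 11.9, W = (-13.64, -2.284). ∠GWN = 74.4° gives WN at 15.90° from the x-axis; with |WN| = 10.5, N = (-3.538, 0.5922). Then |BN| = |N − B| = 3.587.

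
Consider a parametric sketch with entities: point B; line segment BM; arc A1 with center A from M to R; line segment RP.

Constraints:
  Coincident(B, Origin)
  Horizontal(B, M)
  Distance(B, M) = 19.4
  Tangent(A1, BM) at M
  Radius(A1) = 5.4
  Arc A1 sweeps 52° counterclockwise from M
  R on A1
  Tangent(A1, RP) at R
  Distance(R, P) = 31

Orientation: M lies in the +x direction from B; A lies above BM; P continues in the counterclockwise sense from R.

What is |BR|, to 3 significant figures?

23.7

B is at the origin; BM is horizontal with |BM| = 19.4 and M on the +x side, so M = (19.4, 0.00). Since A1 is tangent to BM there, AM ⟂ BM, so A = M + (0, 5.4) = (19.4, 5.40). On A1, M sits at bearing -90° from A; a 52° counterclockwise sweep puts R at bearing -38°, so R = A + 5.4·(cos -38°, sin -38°) = (23.7, 2.08). Then |BR| = |R − B| = 23.7.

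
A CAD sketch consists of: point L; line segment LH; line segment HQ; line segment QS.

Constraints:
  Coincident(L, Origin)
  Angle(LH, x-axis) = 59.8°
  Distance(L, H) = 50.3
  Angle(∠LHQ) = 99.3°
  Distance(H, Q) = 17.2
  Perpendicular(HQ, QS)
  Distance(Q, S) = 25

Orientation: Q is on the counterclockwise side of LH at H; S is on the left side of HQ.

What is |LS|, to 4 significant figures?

35.34

∠LHQ = 99.3°, so HQ runs at 59.8° + (180° − 99.3°) = 140.5° from the x-axis; with |HQ| = 17.2, Q = H + 17.2·(cos 140.5°, sin 140.5°) = (12.03, 54.41). HQ ⟂ QS; with |QS| = 25.0 on the left of HQ, S = Q + 25.0·(-0.6361, -0.7716) = (-3.872, 35.12). Then |LS| = |S − L| = 35.34.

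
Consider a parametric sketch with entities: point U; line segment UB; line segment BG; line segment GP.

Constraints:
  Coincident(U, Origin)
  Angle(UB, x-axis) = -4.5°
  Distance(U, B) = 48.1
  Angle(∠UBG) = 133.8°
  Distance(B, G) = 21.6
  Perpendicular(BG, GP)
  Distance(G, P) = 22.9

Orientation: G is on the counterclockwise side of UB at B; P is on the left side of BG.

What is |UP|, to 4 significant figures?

56.15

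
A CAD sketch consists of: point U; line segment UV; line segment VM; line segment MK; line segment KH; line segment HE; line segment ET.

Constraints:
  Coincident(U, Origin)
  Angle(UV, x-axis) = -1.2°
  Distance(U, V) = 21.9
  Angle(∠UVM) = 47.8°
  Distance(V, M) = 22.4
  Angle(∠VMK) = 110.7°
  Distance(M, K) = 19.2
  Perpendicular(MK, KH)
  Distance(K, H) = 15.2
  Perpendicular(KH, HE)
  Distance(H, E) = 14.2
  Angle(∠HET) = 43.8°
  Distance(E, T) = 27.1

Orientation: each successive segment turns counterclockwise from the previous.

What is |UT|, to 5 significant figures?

20.450

U is at the origin; UV runs at -1.2° with length 21.9, so V = (21.895, -0.45864). ∠UVM = 47.8° gives VM at 131.00° from the x-axis; with |VM| = 22.4, M = (7.1995, 16.447). ∠VMK = 110.7° gives MK at -159.70° from the x-axis; with |MK| = 19.2, K = (-10.808, 9.7857). MK ⟂ KH, so KH runs at -69.700°; with |KH| = 15.2, H = (-5.5346, -4.4702). KH ⟂ HE, so HE runs at 20.300°; with |HE| = 14.2, E = (7.7835, 0.45627). ∠HET = 43.8° gives ET at 156.50° from the x-axis; with |ET| = 27.1, T = (-17.069, 11.262). Then |UT| = |T − U| = 20.450.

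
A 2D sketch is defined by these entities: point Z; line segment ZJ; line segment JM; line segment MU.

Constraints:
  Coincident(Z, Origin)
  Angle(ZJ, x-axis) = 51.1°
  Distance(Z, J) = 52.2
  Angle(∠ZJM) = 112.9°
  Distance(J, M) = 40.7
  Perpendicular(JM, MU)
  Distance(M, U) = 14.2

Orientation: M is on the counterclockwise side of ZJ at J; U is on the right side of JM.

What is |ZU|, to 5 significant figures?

87.190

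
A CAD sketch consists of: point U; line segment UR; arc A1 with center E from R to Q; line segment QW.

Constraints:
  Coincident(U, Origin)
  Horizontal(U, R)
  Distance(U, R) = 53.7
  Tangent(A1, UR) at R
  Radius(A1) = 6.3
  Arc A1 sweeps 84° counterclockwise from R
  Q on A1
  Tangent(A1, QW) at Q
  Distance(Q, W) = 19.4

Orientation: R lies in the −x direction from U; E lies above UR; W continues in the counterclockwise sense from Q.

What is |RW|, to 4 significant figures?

26.28

U is at the origin; UR is horizontal with |UR| = 53.7 and R on the −x side, so R = (-53.70, 0.000). The tangent condition forces ER to be normal to UR, so E = R + (0, 6.3) = (-53.70, 6.300). On A1, R sits at bearing -90° from E; an 84° counterclockwise sweep puts Q at bearing -6°, so Q = E + 6.3·(cos -6°, sin -6°) = (-47.43, 5.641). The tangent condition forces EQ to be normal to QW, so QW runs along (−sin -6°, cos -6°); with |QW| = 19.4, W = (-45.41, 24.94). Then |RW| = |W − R| = 26.28.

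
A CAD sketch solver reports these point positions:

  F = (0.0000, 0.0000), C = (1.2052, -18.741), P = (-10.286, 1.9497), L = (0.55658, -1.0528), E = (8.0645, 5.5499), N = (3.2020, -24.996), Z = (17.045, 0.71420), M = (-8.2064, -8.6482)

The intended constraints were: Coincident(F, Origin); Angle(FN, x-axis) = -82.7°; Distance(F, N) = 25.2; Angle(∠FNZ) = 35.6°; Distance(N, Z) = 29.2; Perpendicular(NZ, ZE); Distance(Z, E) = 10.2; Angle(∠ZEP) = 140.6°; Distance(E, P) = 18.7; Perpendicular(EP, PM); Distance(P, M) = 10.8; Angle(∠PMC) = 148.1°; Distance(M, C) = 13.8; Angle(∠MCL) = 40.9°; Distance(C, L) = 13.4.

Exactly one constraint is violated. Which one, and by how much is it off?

Distance(C, L) = 13.4 — off by 4.30.

F = (0.00, 0.00) ✓; FN at -82.70° ✓; |FN| = 25.20 ✓; ∠FNZ = 35.60° ✓; |NZ| = 29.20 ✓; ∠(NZ, ZE) = 90.00° ✓; |ZE| = 10.20 ✓; ∠ZEP = 140.6° ✓; |EP| = 18.70 ✓; ∠(EP, PM) = 90.00° ✓; |PM| = 10.80 ✓; ∠PMC = 148.1° ✓; |MC| = 13.80 ✓; ∠MCL = 40.90° ✓; |CL| = 17.70 ✗.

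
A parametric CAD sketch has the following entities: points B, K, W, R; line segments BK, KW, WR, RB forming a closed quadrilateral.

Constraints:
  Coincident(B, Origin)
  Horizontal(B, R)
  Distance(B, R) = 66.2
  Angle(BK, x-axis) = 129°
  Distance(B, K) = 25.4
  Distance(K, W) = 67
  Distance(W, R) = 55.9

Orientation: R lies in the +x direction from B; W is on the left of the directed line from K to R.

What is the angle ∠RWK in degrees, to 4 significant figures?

86.40°

Checks: |KW| = 67.00 ✓; |WR| = 55.90 ✓.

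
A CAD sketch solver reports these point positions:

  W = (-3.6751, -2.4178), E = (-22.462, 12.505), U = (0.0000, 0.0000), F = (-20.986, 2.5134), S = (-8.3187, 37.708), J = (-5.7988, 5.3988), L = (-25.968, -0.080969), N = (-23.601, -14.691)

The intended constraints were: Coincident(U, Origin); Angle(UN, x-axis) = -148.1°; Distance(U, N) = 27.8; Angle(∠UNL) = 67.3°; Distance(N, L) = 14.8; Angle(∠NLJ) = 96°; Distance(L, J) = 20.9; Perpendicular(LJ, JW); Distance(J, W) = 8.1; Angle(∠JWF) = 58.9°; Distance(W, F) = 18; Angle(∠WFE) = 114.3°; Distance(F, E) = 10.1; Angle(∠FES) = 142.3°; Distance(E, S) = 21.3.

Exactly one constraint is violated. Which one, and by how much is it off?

Distance(E, S) = 21.3 — off by 7.60.

U = (0.00, 0.00) ✓; UN at -148.1° ✓; |UN| = 27.80 ✓; ∠UNL = 67.30° ✓; |NL| = 14.80 ✓; ∠NLJ = 96.00° ✓; |LJ| = 20.90 ✓; ∠(LJ, JW) = 90.00° ✓; |JW| = 8.100 ✓; ∠JWF = 58.90° ✓; |WF| = 18.00 ✓; ∠WFE = 114.3° ✓; |FE| = 10.10 ✓; ∠FES = 142.3° ✓; |ES| = 28.90 ✗.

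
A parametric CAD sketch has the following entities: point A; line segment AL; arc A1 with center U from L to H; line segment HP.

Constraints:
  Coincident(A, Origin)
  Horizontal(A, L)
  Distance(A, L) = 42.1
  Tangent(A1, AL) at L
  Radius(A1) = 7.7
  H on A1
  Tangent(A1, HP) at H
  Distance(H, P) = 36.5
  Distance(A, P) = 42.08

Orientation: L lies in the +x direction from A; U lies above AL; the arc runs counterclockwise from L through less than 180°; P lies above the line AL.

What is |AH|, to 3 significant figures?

49.0

Checks: A.y = 0.00, L.y = 0.00 ✓; |UH| = 7.700 ✓; ∠(UH, HP) = 90.00° ✓; |HP| = 36.50 ✓; |AP| = 42.08 ✓.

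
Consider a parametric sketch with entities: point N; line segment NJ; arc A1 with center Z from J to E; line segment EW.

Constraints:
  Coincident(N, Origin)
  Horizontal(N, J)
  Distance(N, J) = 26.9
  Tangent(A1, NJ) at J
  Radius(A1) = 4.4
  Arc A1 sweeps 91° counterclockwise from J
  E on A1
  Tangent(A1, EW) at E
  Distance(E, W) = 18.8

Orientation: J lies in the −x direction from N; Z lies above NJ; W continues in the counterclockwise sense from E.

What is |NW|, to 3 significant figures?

32.6

N is at the origin; N and J share the same y with |NJ| = 26.9 and J on the −x side, so J = (-26.9, 0.00). Tangency of A1 to NJ means the radius ZJ is perpendicular to NJ, so Z = J + (0, 4.4) = (-26.9, 4.40). On A1, J sits at bearing -90° from Z; a 91° counterclockwise sweep puts E at bearing 1°, so E = Z + 4.4·(cos 1°, sin 1°) = (-22.5, 4.48). Tangency of A1 to EW means the radius ZE is perpendicular to EW, so EW runs along (−sin 1°, cos 1°); with |EW| = 18.8, W = (-22.8, 23.3). Then |NW| = |W − N| = 32.6.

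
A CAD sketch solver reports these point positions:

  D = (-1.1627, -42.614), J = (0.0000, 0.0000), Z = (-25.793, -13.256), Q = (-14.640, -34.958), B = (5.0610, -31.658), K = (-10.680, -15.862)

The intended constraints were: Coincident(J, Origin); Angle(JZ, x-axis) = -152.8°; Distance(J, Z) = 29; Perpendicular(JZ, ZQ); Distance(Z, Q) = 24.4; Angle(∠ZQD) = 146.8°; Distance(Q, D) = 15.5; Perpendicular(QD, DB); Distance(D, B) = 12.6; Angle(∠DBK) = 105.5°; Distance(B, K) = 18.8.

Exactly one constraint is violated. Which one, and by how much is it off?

Distance(B, K) = 18.8 — off by 3.50.

J = (0.00, 0.00) ✓; JZ at -152.8° ✓; |JZ| = 29.00 ✓; ∠(JZ, ZQ) = 90.00° ✓; |ZQ| = 24.40 ✓; ∠ZQD = 146.8° ✓; |QD| = 15.50 ✓; ∠(QD, DB) = 90.00° ✓; |DB| = 12.60 ✓; ∠DBK = 105.5° ✓; |BK| = 22.30 ✗.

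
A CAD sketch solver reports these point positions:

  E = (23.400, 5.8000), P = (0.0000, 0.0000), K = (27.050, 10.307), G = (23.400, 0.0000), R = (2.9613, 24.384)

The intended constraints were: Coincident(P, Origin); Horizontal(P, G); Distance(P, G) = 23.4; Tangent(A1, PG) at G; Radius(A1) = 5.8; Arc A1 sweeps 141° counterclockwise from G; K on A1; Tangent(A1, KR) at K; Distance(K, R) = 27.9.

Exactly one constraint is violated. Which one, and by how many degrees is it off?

Tangent(A1, KR) at K — off by 8.70°.

P = (0.00, 0.00) ✓; P.y = 0.00, G.y = 0.00 ✓; |PG| = 23.40 ✓; ∠(EG, GP) = 90.00° ✓; |EG| = 5.800 ✓; bearing(E→K) − bearing(E→G) = 141.0° ✓; |EK| = 5.800 ✓; ∠(EK, KR) = 81.30° ✗; |KR| = 27.90 ✓.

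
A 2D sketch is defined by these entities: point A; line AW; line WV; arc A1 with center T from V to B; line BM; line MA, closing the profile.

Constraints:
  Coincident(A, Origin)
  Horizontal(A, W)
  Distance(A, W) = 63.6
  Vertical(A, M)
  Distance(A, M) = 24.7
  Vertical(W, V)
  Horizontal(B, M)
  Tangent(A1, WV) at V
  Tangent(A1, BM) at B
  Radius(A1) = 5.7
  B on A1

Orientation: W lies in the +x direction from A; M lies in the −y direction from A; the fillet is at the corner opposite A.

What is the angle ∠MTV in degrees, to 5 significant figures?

174.38°

A is at the origin; A and W share the same y with |AW| = 63.6 and W on the +x side, so W = (63.600, 0.0000). AM is vertical with |AM| = 24.7 and M on the −y side, so M = (0.0000, -24.700). The virtual corner opposite A is at (63.600, -24.700). The tangent condition forces TV to be normal to WV and the tangent condition forces TB to be normal to BM, with radius 5.7, so the center T sits 5.7 in from both sides at T = (57.900, -19.000). That places the tangent points at V = (63.600, -19.000) on WV and B = (57.900, -24.700) on BM. Then cos ∠MTV = TM·TV / (|TM||TV|), giving 174.38°.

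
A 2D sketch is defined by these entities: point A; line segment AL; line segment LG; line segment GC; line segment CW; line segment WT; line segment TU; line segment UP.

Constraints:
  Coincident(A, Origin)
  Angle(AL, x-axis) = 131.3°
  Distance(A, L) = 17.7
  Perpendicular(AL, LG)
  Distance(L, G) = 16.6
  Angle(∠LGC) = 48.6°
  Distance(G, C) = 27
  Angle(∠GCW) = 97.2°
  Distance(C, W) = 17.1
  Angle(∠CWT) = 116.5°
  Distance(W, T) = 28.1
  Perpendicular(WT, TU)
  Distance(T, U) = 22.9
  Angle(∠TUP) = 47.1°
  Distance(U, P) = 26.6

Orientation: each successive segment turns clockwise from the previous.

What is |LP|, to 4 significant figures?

9.884

The perpendicularity gives TU at right angles to WT, so TU runs at 33.60°; with |TU| = 22.9, U = (-12.70, 31.22). ∠TUP = 47.1° gives UP at -99.30° from the x-axis; with |UP| = 26.6, P = (-17.00, 4.967). Then |LP| = |P − L| = 9.884.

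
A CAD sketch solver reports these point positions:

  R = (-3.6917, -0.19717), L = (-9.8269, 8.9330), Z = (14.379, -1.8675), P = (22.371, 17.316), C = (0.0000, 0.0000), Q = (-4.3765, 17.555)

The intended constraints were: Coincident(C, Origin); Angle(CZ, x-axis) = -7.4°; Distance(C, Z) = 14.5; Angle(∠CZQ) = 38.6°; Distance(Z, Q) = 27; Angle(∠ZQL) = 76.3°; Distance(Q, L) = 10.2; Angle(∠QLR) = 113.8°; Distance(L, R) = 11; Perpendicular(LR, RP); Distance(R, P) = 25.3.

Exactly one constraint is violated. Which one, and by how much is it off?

Distance(R, P) = 25.3 — off by 6.10.

C = (0.00, 0.00) ✓; CZ at -7.400° ✓; |CZ| = 14.50 ✓; ∠CZQ = 38.60° ✓; |ZQ| = 27.00 ✓; ∠ZQL = 76.30° ✓; |QL| = 10.20 ✓; ∠QLR = 113.8° ✓; |LR| = 11.00 ✓; ∠(LR, RP) = 90.00° ✓; |RP| = 31.40 ✗.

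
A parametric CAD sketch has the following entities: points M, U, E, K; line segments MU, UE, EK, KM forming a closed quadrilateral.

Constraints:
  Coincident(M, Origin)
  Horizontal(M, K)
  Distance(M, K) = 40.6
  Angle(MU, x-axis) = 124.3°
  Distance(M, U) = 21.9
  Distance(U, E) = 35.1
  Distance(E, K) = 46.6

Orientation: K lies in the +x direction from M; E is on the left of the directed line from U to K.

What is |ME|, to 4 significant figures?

42.31

M is at the origin; MK is horizontal with |MK| = 40.6 and K in +x, so K = (40.6, 0). MU runs at 124.3° with |MU| = 21.9, so U = (-12.34, 18.09). E is determined by |UE| = 35.1 and |EK| = 46.6 together: it lies at the intersection of circle(U, 35.1) and circle(K, 46.6). With |UK| = 55.95, the foot of the radical line on UK is 19.58 from U and the perpendicular offset is √(35.1² − 19.58²) = 29.13. Taking the left-of-UK solution: E = (15.60, 39.33).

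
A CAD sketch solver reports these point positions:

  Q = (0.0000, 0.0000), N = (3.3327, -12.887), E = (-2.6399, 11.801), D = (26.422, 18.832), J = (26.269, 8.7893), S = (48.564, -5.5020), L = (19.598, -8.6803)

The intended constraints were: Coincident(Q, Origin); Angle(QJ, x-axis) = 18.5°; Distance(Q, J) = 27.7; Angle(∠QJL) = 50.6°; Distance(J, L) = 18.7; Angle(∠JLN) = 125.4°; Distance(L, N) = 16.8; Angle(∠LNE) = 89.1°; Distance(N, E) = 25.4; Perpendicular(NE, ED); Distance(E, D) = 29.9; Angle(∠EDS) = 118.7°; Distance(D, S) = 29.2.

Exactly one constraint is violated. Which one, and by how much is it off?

Distance(D, S) = 29.2 — off by 3.70.

Q = (0.00, 0.00) ✓; QJ at 18.50° ✓; |QJ| = 27.70 ✓; ∠QJL = 50.60° ✓; |JL| = 18.70 ✓; ∠JLN = 125.4° ✓; |LN| = 16.80 ✓; ∠LNE = 89.10° ✓; |NE| = 25.40 ✓; ∠(NE, ED) = 90.00° ✓; |ED| = 29.90 ✓; ∠EDS = 118.7° ✓; |DS| = 32.90 ✗.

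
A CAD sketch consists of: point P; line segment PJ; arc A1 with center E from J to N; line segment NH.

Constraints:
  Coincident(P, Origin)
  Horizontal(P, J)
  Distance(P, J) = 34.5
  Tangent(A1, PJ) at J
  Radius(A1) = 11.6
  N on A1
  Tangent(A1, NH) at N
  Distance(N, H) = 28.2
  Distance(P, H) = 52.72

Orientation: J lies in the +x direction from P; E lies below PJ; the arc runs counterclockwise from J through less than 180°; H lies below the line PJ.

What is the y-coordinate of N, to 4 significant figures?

-15.08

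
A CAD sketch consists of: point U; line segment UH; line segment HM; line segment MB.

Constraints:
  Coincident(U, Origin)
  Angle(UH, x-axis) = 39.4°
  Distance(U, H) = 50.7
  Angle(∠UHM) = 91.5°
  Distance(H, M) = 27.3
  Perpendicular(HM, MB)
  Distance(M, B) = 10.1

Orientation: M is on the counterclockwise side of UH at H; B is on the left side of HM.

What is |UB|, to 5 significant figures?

49.664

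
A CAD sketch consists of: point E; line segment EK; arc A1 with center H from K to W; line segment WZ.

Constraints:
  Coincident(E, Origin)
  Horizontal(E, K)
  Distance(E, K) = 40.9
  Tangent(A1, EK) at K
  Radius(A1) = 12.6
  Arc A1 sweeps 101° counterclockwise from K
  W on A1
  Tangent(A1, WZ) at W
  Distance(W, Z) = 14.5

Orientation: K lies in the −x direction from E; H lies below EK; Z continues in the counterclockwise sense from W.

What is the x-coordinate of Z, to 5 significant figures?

-50.502

On A1, K sits at bearing 90° from H; a 101° counterclockwise sweep puts W at bearing 191°, so W = H + 12.6·(cos 191°, sin 191°) = (-53.269, -15.004). The tangent condition forces HW to be normal to WZ, so WZ runs along (−sin 191°, cos 191°); with |WZ| = 14.5, Z = (-50.502, -29.238). So Z.x = -50.502.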